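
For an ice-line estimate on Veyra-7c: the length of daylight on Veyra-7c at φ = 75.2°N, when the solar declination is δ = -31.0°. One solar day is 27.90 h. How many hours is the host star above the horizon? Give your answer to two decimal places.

0.00 h

cos H₀ = −tan φ · tan δ = 2.2742 ≥ 1, so the host star never rises (polar night) and H₀ = 0.
Daylight = 2H₀/(2π) × 27.90 h = (0.0000/π) × 27.90 = 0.00 h.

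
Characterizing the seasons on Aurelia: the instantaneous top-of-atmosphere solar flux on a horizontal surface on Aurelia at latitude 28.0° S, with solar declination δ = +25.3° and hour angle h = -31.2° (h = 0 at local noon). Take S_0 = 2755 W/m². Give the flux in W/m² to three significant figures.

1.33e+03 W/m²

cos θ_z = sin ϕ sin δ + cos ϕ cos δ cos h = -0.200632 + 0.682801 = 0.482169.
Flux = S_0 · cos θ_z = 2755 × 0.482169 = 1328 W/m².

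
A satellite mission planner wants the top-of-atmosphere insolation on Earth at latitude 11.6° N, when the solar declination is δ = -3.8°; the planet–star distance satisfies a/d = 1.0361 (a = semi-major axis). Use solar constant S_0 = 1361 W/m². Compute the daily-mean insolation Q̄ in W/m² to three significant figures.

Q̄ ≈ 445 W/m²

cos h₀ = −tan(+11.6°) tan(-3.800°) = 0.0136, h₀ = 1.5572 rad.
Bracket: h₀ sin ϕ sin δ + cos ϕ cos δ sin h₀ = 1.5572×0.20108×-0.06627 + 0.97958×0.99780×0.99991 = -0.020751 + 0.977337 = 0.956586.
Inverse-square distance factor (a/d)² = 1.0361² = 1.073503.
Q̄ = (S_0/π) × 1.073503 × [bracket] = (1361/π) × 1.073503 × 0.956586 = 444.9 W/m².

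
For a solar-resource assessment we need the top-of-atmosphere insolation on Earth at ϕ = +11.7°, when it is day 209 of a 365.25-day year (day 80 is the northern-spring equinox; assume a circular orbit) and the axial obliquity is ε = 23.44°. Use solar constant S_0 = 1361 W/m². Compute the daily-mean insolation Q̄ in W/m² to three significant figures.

Q̄ ≈ 447 W/m²

Solar longitude: L_s = 360° × (209 − 80)/365.25 = 127.146°.
sin δ = sin 23.44° × sin 127.146° = 0.31708, so δ = +18.486°.
cos h₀ = −tan(+11.7°) tan(+18.486°) = -0.0692, h₀ = 1.6401 rad.
Bracket: h₀ sin ϕ sin δ + cos ϕ cos δ sin h₀ = 1.6401×0.20279×0.31708 + 0.97922×0.94840×0.99760 = 0.105460 + 0.926463 = 1.031923.
Q̄ = (S_0/π) × [bracket] = (1361/π) × 1.031923 = 447.0 W/m².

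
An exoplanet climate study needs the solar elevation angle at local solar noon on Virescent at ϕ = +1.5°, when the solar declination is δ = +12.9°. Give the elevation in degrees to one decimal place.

At local noon the hour angle is zero, so the zenith angle equals |ϕ − δ| = |+1.5° − (+12.900°)| = 11.400°.
Elevation = 90° − 11.400° = 78.6°.

78.6°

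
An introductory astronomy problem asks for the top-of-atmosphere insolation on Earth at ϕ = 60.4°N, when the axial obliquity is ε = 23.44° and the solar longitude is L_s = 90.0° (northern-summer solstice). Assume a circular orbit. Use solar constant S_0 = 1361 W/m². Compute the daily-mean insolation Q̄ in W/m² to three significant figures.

Solar declination: sin δ = sin ε · sin L_s = sin 23.44° × sin 90.0° = 0.39779, so δ = +23.440°.
cos h₀ = −tan(+60.4°) tan(+23.440°) = -0.7632, h₀ = 2.4391 rad.
Bracket: h₀ sin ϕ sin δ + cos ϕ cos δ sin h₀ = 2.4391×0.86949×0.39779 + 0.49394×0.91748×0.64614 = 0.843622 + 0.292818 = 1.136440.
Q̄ = (S_0/π) × [bracket] = (1361/π) × 1.136440 = 492.3 W/m².

Q̄ ≈ 492 W/m²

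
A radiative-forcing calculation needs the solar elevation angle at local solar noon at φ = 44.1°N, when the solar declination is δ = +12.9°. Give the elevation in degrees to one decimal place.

At local noon the hour angle is zero, so the zenith angle equals |φ − δ| = |+44.1° − (+12.900°)| = 31.200°.
Elevation = 90° − 31.200° = 58.8°.

58.8°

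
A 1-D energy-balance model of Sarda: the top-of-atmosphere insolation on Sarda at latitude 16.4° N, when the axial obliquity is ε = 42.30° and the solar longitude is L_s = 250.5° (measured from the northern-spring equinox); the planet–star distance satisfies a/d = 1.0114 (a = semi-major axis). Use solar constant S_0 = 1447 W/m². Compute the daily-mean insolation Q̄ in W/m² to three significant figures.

Q̄ ≈ 227 W/m²

Solar declination: sin δ = sin ε · sin L_s = sin 42.30° × sin 250.5° = -0.63441, so δ = -39.376°.
cos h₀ = −tan(+16.4°) tan(-39.376°) = 0.2415, h₀ = 1.3268 rad.
Bracket: h₀ sin ϕ sin δ + cos ϕ cos δ sin h₀ = 1.3268×0.28234×-0.63441 + 0.95931×0.77300×0.97039 = -0.237656 + 0.719589 = 0.481933.
Inverse-square distance factor (a/d)² = 1.0114² = 1.022930.
Q̄ = (S_0/π) × 1.022930 × [bracket] = (1447/π) × 1.022930 × 0.481933 = 227.1 W/m².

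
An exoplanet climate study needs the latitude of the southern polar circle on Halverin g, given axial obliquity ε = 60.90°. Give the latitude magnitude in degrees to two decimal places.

The polar circle is the lowest latitude that experiences at least one full rotation of continuous darkness at the northern-summer solstice; it lies at |ϕ| = 90° − ε = 90° − 60.90° = 29.10°.

29.10°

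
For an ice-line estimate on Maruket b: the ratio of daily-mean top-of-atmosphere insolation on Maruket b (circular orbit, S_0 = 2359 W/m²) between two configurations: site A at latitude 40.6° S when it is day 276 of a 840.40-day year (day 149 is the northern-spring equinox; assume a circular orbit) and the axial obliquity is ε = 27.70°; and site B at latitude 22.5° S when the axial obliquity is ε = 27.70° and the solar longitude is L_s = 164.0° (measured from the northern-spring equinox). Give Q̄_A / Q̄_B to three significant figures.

Q̄_A / Q̄_B ≈ 0.428

— Configuration A (ϕ=-40.6°):
Solar longitude: L_s = 360° × (276 − 149)/840.40 = 54.403°.
sin δ = sin 27.70° × sin 54.403° = 0.37798, so δ = +22.208°.
cos h₀ = −tan(-40.6°) tan(+22.208°) = 0.3499, h₀ = 1.2133 rad.
Bracket: h₀ sin ϕ sin δ + cos ϕ cos δ sin h₀ = 1.2133×-0.65077×0.37798 + 0.75927×0.92582×0.93678 = -0.298445 + 0.658507 = 0.360062.
Q̄ = (S_0/π) × [bracket] = (2359/π) × 0.360062 = 270.37 W/m².
— Configuration B (ϕ=-22.5°):
Solar declination: sin δ = sin ε · sin L_s = sin 27.70° × sin 164.0° = 0.12813, so δ = +7.361°.
cos h₀ = −tan(-22.5°) tan(+7.361°) = 0.0535, h₀ = 1.5173 rad.
Bracket: h₀ sin ϕ sin δ + cos ϕ cos δ sin h₀ = 1.5173×-0.38268×0.12813 + 0.92388×0.99176×0.99857 = -0.074397 + 0.914957 = 0.840560.
Q̄ = (S_0/π) × [bracket] = (2359/π) × 0.840560 = 631.17 W/m².
Ratio Q̄_A / Q̄_B = 270.37 / 631.17 = 0.4284.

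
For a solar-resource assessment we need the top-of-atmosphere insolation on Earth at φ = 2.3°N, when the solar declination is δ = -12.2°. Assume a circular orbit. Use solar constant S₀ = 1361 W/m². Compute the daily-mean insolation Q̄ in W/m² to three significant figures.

Q̄ ≈ 417 W/m²

cos H₀ = −tan(+2.3°) tan(-12.200°) = 0.0087, H₀ = 1.5621 rad.
Bracket: H₀ sin φ sin δ + cos φ cos δ sin H₀ = 1.5621×0.04013×-0.21132 + 0.99919×0.97742×0.99996 = -0.013247 + 0.976589 = 0.963342.
Q̄ = (S₀/π) × [bracket] = (1361/π) × 0.963342 = 417.3 W/m².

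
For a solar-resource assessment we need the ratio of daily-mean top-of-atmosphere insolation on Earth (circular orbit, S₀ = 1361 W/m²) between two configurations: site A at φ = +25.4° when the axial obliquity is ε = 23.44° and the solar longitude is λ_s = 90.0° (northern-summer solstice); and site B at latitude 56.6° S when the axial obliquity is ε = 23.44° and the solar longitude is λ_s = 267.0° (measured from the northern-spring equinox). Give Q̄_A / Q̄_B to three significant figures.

— Configuration A (φ=+25.4°):
Solar declination: sin δ = sin ε · sin λ_s = sin 23.44° × sin 90.0° = 0.39779, so δ = +23.440°.
cos H₀ = −tan(+25.4°) tan(+23.440°) = -0.2059, H₀ = 1.7782 rad.
Bracket: H₀ sin φ sin δ + cos φ cos δ sin H₀ = 1.7782×0.42894×0.39779 + 0.90334×0.91748×0.97858 = 0.303411 + 0.811044 = 1.114455.
Q̄ = (S₀/π) × [bracket] = (1361/π) × 1.114455 = 482.80 W/m².
— Configuration B (φ=-56.6°):
Solar declination: sin δ = sin ε · sin λ_s = sin 23.44° × sin 267.0° = -0.39724, so δ = -23.406°.
cos H₀ = −tan(-56.6°) tan(-23.406°) = -0.6565, H₀ = 2.2869 rad.
Bracket: H₀ sin φ sin δ + cos φ cos δ sin H₀ = 2.2869×-0.83485×-0.39724 + 0.55048×0.91771×0.75435 = 0.758418 + 0.381083 = 1.139501.
Q̄ = (S₀/π) × [bracket] = (1361/π) × 1.139501 = 493.65 W/m².
Ratio Q̄_A / Q̄_B = 482.80 / 493.65 = 0.9780.

Q̄_A / Q̄_B ≈ 0.978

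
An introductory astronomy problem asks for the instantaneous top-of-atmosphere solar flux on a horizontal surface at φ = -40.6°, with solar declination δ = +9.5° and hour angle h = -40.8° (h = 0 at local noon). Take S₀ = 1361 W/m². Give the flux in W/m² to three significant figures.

cos θ_z = sin φ sin δ + cos φ cos δ cos h = -0.107409 + 0.566882 = 0.459473.
Flux = S₀ · cos θ_z = 1361 × 0.459473 = 625.3 W/m².

625 W/m²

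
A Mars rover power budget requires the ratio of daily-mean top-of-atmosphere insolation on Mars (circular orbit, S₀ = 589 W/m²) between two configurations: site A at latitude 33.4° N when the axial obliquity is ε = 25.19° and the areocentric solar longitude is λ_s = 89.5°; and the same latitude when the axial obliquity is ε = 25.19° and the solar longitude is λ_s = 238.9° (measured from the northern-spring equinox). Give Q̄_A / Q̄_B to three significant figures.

Q̄_A / Q̄_B ≈ 2.38

— Configuration A (φ=+33.4°):
sin δ = sin 25.19° × sin 89.5° = 0.42561, so δ = +25.189°.
cos H₀ = −tan(+33.4°) tan(+25.189°) = -0.3101, H₀ = 1.8861 rad.
Bracket: H₀ sin φ sin δ + cos φ cos δ sin H₀ = 1.8861×0.55048×0.42561 + 0.83485×0.90491×0.95070 = 0.441894 + 0.718220 = 1.160114.
Q̄ = (S₀/π) × [bracket] = (589/π) × 1.160114 = 217.50 W/m².
— Configuration B (φ=+33.4°):
Solar declination: sin δ = sin ε · sin λ_s = sin 25.19° × sin 238.9° = -0.36445, so δ = -21.373°.
cos H₀ = −tan(+33.4°) tan(-21.373°) = 0.2581, H₀ = 1.3098 rad.
Bracket: H₀ sin φ sin δ + cos φ cos δ sin H₀ = 1.3098×0.55048×-0.36445 + 0.83485×0.93122×0.96613 = -0.262775 + 0.751097 = 0.488322.
Q̄ = (S₀/π) × [bracket] = (589/π) × 0.488322 = 91.553 W/m².
Ratio Q̄_A / Q̄_B = 217.50 / 91.553 = 2.376.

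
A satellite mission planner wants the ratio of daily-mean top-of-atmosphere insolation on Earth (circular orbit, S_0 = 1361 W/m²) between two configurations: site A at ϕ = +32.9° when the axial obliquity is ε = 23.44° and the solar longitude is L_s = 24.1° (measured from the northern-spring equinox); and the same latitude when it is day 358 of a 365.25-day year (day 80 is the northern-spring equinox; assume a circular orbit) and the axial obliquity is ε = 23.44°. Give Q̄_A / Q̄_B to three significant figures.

— Configuration A (ϕ=+32.9°):
Solar declination: sin δ = sin ε · sin L_s = sin 23.44° × sin 24.1° = 0.16243, so δ = +9.348°.
cos h₀ = −tan(+32.9°) tan(+9.348°) = -0.1065, h₀ = 1.6775 rad.
Bracket: h₀ sin ϕ sin δ + cos ϕ cos δ sin h₀ = 1.6775×0.54317×0.16243 + 0.83962×0.98672×0.99431 = 0.148001 + 0.823756 = 0.971757.
Q̄ = (S_0/π) × [bracket] = (1361/π) × 0.971757 = 420.98 W/m².
— Configuration B (ϕ=+32.9°):
Solar longitude: L_s = 360° × (358 − 80)/365.25 = 274.004°.
sin δ = sin 23.44° × sin 274.004° = -0.39682, so δ = -23.379°.
cos h₀ = −tan(+32.9°) tan(-23.379°) = 0.2797, h₀ = 1.2873 rad.
Bracket: h₀ sin ϕ sin δ + cos ϕ cos δ sin h₀ = 1.2873×0.54317×-0.39682 + 0.83962×0.91790×0.96009 = -0.277466 + 0.739929 = 0.462463.
Q̄ = (S_0/π) × [bracket] = (1361/π) × 0.462463 = 200.35 W/m².
Ratio Q̄_A / Q̄_B = 420.98 / 200.35 = 2.101.

Q̄_A / Q̄_B ≈ 2.10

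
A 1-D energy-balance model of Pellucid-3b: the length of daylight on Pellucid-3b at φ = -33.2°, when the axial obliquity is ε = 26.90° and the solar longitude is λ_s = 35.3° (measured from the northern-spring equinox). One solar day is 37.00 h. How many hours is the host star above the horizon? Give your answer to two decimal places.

16.40 h

Solar declination: sin δ = sin ε · sin λ_s = sin 26.90° × sin 35.3° = 0.26144, so δ = +15.156°.
cos H₀ = −tan φ · tan δ = −tan(-33.2°) × tan(+15.156°) = 0.1772, so H₀ = 1.3926 rad = 79.79°.
Daylight = 2H₀/(2π) × 37.00 h = (1.3926/π) × 37.00 = 16.40 h.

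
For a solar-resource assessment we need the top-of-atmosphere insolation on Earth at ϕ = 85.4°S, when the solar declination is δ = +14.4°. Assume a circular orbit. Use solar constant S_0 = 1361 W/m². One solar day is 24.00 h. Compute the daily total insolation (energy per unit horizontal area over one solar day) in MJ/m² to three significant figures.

0.00 MJ/m²

cos h₀ = −tan(-85.4°) tan(+14.400°) = 3.1912 ≥ 1 ⇒ polar night, h₀ = 0 and Q̄ = 0.
Daily total = Q̄ × 24.00 h × 3600 s/h = 0.00 MJ/m².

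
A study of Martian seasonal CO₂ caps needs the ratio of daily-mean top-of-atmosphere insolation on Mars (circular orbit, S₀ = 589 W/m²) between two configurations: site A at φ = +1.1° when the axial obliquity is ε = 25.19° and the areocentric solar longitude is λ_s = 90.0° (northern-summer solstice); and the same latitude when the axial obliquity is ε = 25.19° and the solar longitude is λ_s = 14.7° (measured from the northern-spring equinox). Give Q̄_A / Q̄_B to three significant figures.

— Configuration A (φ=+1.1°):
sin δ = sin 25.19° × sin 90.0° = 0.42562, so δ = +25.190°.
cos H₀ = −tan(+1.1°) tan(+25.190°) = -0.0090, H₀ = 1.5798 rad.
Bracket: H₀ sin φ sin δ + cos φ cos δ sin H₀ = 1.5798×0.01920×0.42562 + 0.99982×0.90490×0.99996 = 0.012910 + 0.904701 = 0.917611.
Q̄ = (S₀/π) × [bracket] = (589/π) × 0.917611 = 172.04 W/m².
— Configuration B (φ=+1.1°):
Solar declination: sin δ = sin ε · sin λ_s = sin 25.19° × sin 14.7° = 0.10800, so δ = +6.200°.
cos H₀ = −tan(+1.1°) tan(+6.200°) = -0.0021, H₀ = 1.5729 rad.
Bracket: H₀ sin φ sin δ + cos φ cos δ sin H₀ = 1.5729×0.01920×0.10800 + 0.99982×0.99415×1.00000 = 0.003262 + 0.993971 = 0.997233.
Q̄ = (S₀/π) × [bracket] = (589/π) × 0.997233 = 186.97 W/m².
Ratio Q̄_A / Q̄_B = 172.04 / 186.97 = 0.9201.

Q̄_A / Q̄_B ≈ 0.920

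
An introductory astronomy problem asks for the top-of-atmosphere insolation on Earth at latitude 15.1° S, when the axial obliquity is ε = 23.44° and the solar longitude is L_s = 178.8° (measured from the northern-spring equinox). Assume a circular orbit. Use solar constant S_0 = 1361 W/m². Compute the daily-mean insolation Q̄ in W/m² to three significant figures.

Solar declination: sin δ = sin ε · sin L_s = sin 23.44° × sin 178.8° = 0.00833, so δ = +0.477°.
cos h₀ = −tan(-15.1°) tan(+0.477°) = 0.0022, h₀ = 1.5685 rad.
Bracket: h₀ sin ϕ sin δ + cos ϕ cos δ sin h₀ = 1.5685×-0.26050×0.00833 + 0.96547×0.99997×1.00000 = -0.003404 + 0.965441 = 0.962037.
Q̄ = (S_0/π) × [bracket] = (1361/π) × 0.962037 = 416.8 W/m².

Q̄ ≈ 417 W/m²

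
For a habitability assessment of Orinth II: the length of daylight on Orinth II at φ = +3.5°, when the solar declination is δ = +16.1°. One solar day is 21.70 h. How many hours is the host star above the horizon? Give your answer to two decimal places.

cos H₀ = −tan φ · tan δ = −tan(+3.5°) × tan(+16.100°) = -0.0177, so H₀ = 1.5885 rad = 91.01°.
Daylight = 2H₀/(2π) × 21.70 h = (1.5885/π) × 21.70 = 10.97 h.

10.97 h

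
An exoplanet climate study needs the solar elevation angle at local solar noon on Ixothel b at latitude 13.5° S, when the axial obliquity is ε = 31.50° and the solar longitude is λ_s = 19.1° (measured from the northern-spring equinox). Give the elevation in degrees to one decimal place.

Solar declination: sin δ = sin ε · sin λ_s = sin 31.50° × sin 19.1° = 0.17097, so δ = +9.844°.
At local noon the hour angle is zero, so the zenith angle equals |φ − δ| = |-13.5° − (+9.844°)| = 23.344°.
Elevation = 90° − 23.344° = 66.7°.

66.7°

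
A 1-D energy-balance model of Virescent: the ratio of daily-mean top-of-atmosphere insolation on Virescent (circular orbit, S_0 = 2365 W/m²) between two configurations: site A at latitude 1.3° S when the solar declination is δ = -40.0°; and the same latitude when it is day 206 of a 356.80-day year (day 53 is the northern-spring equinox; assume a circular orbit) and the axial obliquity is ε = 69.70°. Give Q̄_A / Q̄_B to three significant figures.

Q̄_A / Q̄_B ≈ 0.877

— Configuration A (ϕ=-1.3°):
cos h₀ = −tan(-1.3°) tan(-40.000°) = -0.0190, h₀ = 1.5898 rad.
Bracket: h₀ sin ϕ sin δ + cos ϕ cos δ sin h₀ = 1.5898×-0.02269×-0.64279 + 0.99974×0.76604×0.99982 = 0.023187 + 0.765703 = 0.788890.
Q̄ = (S_0/π) × [bracket] = (2365/π) × 0.788890 = 593.88 W/m².
— Configuration B (ϕ=-1.3°):
Solar longitude: L_s = 360° × (206 − 53)/356.80 = 154.372°.
sin δ = sin 69.70° × sin 154.372° = 0.40566, so δ = +23.932°.
cos h₀ = −tan(-1.3°) tan(+23.932°) = 0.0101, h₀ = 1.5607 rad.
Bracket: h₀ sin ϕ sin δ + cos ϕ cos δ sin h₀ = 1.5607×-0.02269×0.40566 + 0.99974×0.91402×0.99995 = -0.014365 + 0.913737 = 0.899372.
Q̄ = (S_0/π) × [bracket] = (2365/π) × 0.899372 = 677.05 W/m².
Ratio Q̄_A / Q̄_B = 593.88 / 677.05 = 0.8772.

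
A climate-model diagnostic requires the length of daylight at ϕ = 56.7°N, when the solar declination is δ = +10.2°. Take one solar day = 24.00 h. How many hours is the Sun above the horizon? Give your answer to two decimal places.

14.12 h

cos h₀ = −tan ϕ · tan δ = −tan(+56.7°) × tan(+10.200°) = -0.2739, so h₀ = 1.8483 rad = 105.90°.
Daylight = 2h₀/(2π) × 24.00 h = (1.8483/π) × 24.00 = 14.12 h.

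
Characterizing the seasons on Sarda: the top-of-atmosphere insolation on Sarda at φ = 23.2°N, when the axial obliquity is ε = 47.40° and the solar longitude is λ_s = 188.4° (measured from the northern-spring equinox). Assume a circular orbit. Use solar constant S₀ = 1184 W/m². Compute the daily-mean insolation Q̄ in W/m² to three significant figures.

Q̄ ≈ 320 W/m²

Solar declination: sin δ = sin ε · sin λ_s = sin 47.40° × sin 188.4° = -0.10753, so δ = -6.173°.
cos H₀ = −tan(+23.2°) tan(-6.173°) = 0.0464, H₀ = 1.5244 rad.
Bracket: H₀ sin φ sin δ + cos φ cos δ sin H₀ = 1.5244×0.39394×-0.10753 + 0.91914×0.99420×0.99892 = -0.064574 + 0.912822 = 0.848248.
Q̄ = (S₀/π) × [bracket] = (1184/π) × 0.848248 = 319.7 W/m².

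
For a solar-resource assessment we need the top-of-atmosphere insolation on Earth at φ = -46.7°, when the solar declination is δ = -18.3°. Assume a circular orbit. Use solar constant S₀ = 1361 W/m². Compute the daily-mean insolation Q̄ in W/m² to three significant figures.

Q̄ ≈ 455 W/m²

cos H₀ = −tan(-46.7°) tan(-18.300°) = -0.3509, H₀ = 1.9294 rad.
Bracket: H₀ sin φ sin δ + cos φ cos δ sin H₀ = 1.9294×-0.72777×-0.31399 + 0.68582×0.94943×0.93639 = 0.440892 + 0.609719 = 1.050611.
Q̄ = (S₀/π) × [bracket] = (1361/π) × 1.050611 = 455.1 W/m².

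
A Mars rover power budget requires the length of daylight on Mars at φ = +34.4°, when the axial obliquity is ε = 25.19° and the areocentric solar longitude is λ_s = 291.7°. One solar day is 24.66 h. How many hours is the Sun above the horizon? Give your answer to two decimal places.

sin δ = sin 25.19° × sin 291.7° = -0.39546, so δ = -23.295°.
cos H₀ = −tan φ · tan δ = −tan(+34.4°) × tan(-23.295°) = 0.2948, so H₀ = 1.2715 rad = 72.85°.
Daylight = 2H₀/(2π) × 24.66 h = (1.2715/π) × 24.66 = 9.98 h.

9.98 h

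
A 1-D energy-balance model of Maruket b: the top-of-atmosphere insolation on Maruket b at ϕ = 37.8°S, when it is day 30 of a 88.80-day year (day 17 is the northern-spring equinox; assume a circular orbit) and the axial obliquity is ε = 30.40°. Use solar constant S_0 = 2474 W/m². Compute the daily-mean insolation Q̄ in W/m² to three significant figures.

Solar longitude: L_s = 360° × (30 − 17)/88.80 = 52.703°.
sin δ = sin 30.40° × sin 52.703° = 0.40255, so δ = +23.738°.
cos h₀ = −tan(-37.8°) tan(+23.738°) = 0.3411, h₀ = 1.2227 rad.
Bracket: h₀ sin ϕ sin δ + cos ϕ cos δ sin h₀ = 1.2227×-0.61291×0.40255 + 0.79016×0.91540×0.94002 = -0.301673 + 0.679928 = 0.378255.
Q̄ = (S_0/π) × [bracket] = (2474/π) × 0.378255 = 297.9 W/m².

Q̄ ≈ 298 W/m²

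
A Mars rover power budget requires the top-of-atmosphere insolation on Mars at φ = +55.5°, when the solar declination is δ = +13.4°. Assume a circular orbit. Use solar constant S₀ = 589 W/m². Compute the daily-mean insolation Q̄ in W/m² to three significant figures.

cos H₀ = −tan(+55.5°) tan(+13.400°) = -0.3466, H₀ = 1.9248 rad.
Bracket: H₀ sin φ sin δ + cos φ cos δ sin H₀ = 1.9248×0.82413×0.23175 + 0.56641×0.97278×0.93800 = 0.367622 + 0.516831 = 0.884453.
Q̄ = (S₀/π) × [bracket] = (589/π) × 0.884453 = 165.8 W/m².

Q̄ ≈ 166 W/m²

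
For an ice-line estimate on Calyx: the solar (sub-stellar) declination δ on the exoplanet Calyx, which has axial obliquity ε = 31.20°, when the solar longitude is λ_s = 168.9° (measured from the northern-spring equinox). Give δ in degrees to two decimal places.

sin δ = sin ε · sin λ_s = sin 31.20° × sin 168.9° = 0.099732.
δ = arcsin(0.099732) = +5.72°.

δ = +5.72°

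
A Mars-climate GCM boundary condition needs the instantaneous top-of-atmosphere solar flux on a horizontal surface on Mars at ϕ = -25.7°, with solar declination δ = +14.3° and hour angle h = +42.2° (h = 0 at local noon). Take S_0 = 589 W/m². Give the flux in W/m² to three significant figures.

318 W/m²

cos θ_z = sin ϕ sin δ + cos ϕ cos δ cos h = -0.107113 + 0.646839 = 0.539726.
Flux = S_0 · cos θ_z = 589 × 0.539726 = 317.9 W/m².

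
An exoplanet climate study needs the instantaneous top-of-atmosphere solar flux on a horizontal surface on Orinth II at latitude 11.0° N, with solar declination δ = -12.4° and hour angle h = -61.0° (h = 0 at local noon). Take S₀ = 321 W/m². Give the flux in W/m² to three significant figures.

cos θ_z = sin φ sin δ + cos φ cos δ cos h = -0.040973 + 0.464801 = 0.423828.
Flux = S₀ · cos θ_z = 321 × 0.423828 = 136.0 W/m².

136 W/m²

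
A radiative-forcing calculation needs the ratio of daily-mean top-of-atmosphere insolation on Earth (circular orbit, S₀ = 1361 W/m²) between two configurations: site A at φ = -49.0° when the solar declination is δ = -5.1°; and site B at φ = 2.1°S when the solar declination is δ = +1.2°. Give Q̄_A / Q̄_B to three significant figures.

— Configuration A (φ=-49.0°):
cos H₀ = −tan(-49.0°) tan(-5.100°) = -0.1027, H₀ = 1.6736 rad.
Bracket: H₀ sin φ sin δ + cos φ cos δ sin H₀ = 1.6736×-0.75471×-0.08889 + 0.65606×0.99604×0.99472 = 0.112275 + 0.650012 = 0.762287.
Q̄ = (S₀/π) × [bracket] = (1361/π) × 0.762287 = 330.24 W/m².
— Configuration B (φ=-2.1°):
cos H₀ = −tan(-2.1°) tan(+1.200°) = 0.0008, H₀ = 1.5700 rad.
Bracket: H₀ sin φ sin δ + cos φ cos δ sin H₀ = 1.5700×-0.03664×0.02094 + 0.99933×0.99978×1.00000 = -0.001205 + 0.999110 = 0.997905.
Q̄ = (S₀/π) × [bracket] = (1361/π) × 0.997905 = 432.31 W/m².
Ratio Q̄_A / Q̄_B = 330.24 / 432.31 = 0.7639.

Q̄_A / Q̄_B ≈ 0.764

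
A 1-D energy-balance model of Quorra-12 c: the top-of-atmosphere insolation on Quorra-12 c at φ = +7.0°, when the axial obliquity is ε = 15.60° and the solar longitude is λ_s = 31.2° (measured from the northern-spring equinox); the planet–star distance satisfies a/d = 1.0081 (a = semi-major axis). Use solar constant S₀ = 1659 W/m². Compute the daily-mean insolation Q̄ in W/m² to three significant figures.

Solar declination: sin δ = sin ε · sin λ_s = sin 15.60° × sin 31.2° = 0.13931, so δ = +8.008°.
cos H₀ = −tan(+7.0°) tan(+8.008°) = -0.0173, H₀ = 1.5881 rad.
Bracket: H₀ sin φ sin δ + cos φ cos δ sin H₀ = 1.5881×0.12187×0.13931 + 0.99255×0.99025×0.99985 = 0.026962 + 0.982725 = 1.009687.
Inverse-square distance factor (a/d)² = 1.0081² = 1.016266.
Q̄ = (S₀/π) × 1.016266 × [bracket] = (1659/π) × 1.016266 × 1.009687 = 541.9 W/m².

Q̄ ≈ 542 W/m²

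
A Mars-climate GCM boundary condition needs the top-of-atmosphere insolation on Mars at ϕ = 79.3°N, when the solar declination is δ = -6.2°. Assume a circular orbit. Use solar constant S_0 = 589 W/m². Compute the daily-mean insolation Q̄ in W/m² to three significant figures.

Q̄ ≈ 9.25 W/m²

cos h₀ = −tan(+79.3°) tan(-6.200°) = 0.5749, h₀ = 0.9583 rad.
Bracket: h₀ sin ϕ sin δ + cos ϕ cos δ sin h₀ = 0.9583×0.98261×-0.10800 + 0.18567×0.99415×0.81820 = -0.101697 + 0.151026 = 0.049329.
Q̄ = (S_0/π) × [bracket] = (589/π) × 0.049329 = 9.248 W/m².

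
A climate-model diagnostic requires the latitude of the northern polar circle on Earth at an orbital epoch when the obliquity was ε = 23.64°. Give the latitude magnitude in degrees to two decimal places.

The polar circle is the lowest latitude that experiences at least one full rotation of continuous daylight at the northern-summer solstice; it lies at |φ| = 90° − ε = 90° − 23.64° = 66.36°.

66.36°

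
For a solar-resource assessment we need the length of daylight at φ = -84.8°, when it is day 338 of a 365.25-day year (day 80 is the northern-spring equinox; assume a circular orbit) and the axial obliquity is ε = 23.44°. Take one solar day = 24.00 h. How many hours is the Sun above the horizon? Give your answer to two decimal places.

24.00 h

Solar longitude: λ_s = 360° × (338 − 80)/365.25 = 254.292°.
sin δ = sin 23.44° × sin 254.292° = -0.38293, so δ = -22.515°.
Sunrise equation: cos H₀ = −tan φ · tan δ = -4.5549 ≤ −1, so the Sun never sets (polar day) and H₀ = π.
Daylight = 2H₀/(2π) × 24.00 h = (3.1416/π) × 24.00 = 24.00 h.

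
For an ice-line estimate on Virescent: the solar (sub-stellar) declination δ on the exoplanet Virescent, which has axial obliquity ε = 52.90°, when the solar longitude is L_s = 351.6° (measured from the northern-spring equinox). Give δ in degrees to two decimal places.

sin δ = sin ε · sin L_s = sin 52.90° × sin 351.6° = -0.116513.
δ = arcsin(-0.116513) = -6.69°.

δ = -6.69°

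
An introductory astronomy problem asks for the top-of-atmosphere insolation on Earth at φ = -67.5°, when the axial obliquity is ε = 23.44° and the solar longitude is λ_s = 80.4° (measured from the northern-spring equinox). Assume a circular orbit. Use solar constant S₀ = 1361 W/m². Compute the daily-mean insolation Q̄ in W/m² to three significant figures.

Q̄ ≈ 0.00 W/m²

Solar declination: sin δ = sin ε · sin λ_s = sin 23.44° × sin 80.4° = 0.39222, so δ = +23.093°.
cos H₀ = −tan(-67.5°) tan(+23.093°) = 1.0294 ≥ 1 ⇒ polar night, H₀ = 0 and Q̄ = 0.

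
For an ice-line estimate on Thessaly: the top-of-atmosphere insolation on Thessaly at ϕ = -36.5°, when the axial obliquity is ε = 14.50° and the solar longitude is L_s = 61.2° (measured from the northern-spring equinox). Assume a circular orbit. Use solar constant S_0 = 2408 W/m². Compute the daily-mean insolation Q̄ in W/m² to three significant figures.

Q̄ ≈ 452 W/m²

Solar declination: sin δ = sin ε · sin L_s = sin 14.50° × sin 61.2° = 0.21941, so δ = +12.674°.
cos h₀ = −tan(-36.5°) tan(+12.674°) = 0.1664, h₀ = 1.4036 rad.
Bracket: h₀ sin ϕ sin δ + cos ϕ cos δ sin h₀ = 1.4036×-0.59482×0.21941 + 0.80386×0.97563×0.98606 = -0.183183 + 0.773337 = 0.590154.
Q̄ = (S_0/π) × [bracket] = (2408/π) × 0.590154 = 452.3 W/m².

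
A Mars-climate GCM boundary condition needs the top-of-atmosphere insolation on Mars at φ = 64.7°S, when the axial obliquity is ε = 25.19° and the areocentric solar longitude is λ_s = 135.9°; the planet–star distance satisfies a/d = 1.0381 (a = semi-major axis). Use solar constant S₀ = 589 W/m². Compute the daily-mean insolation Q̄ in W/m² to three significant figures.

sin δ = sin 25.19° × sin 135.9° = 0.29620, so δ = +17.229°.
cos H₀ = −tan(-64.7°) tan(+17.229°) = 0.6560, H₀ = 0.8552 rad.
Bracket: H₀ sin φ sin δ + cos φ cos δ sin H₀ = 0.8552×-0.90408×0.29620 + 0.42736×0.95513×0.75472 = -0.229013 + 0.308065 = 0.079052.
Inverse-square distance factor (a/d)² = 1.0381² = 1.077652.
Q̄ = (S₀/π) × 1.077652 × [bracket] = (589/π) × 1.077652 × 0.079052 = 15.97 W/m².

Q̄ ≈ 16.0 W/m²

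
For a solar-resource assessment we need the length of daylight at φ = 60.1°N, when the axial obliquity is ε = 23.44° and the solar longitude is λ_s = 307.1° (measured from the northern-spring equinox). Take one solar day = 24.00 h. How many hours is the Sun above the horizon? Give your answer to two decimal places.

Solar declination: sin δ = sin ε · sin λ_s = sin 23.44° × sin 307.1° = -0.31727, so δ = -18.498°.
cos H₀ = −tan φ · tan δ = −tan(+60.1°) × tan(-18.498°) = 0.5818, so H₀ = 0.9498 rad = 54.42°.
Daylight = 2H₀/(2π) × 24.00 h = (0.9498/π) × 24.00 = 7.26 h.

7.26 h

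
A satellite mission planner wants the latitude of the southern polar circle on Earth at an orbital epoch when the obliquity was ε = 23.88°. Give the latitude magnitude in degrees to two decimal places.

66.12°

The polar circle is the lowest latitude that experiences at least one full rotation of continuous darkness at the northern-summer solstice; it lies at |ϕ| = 90° − ε = 90° − 23.88° = 66.12°.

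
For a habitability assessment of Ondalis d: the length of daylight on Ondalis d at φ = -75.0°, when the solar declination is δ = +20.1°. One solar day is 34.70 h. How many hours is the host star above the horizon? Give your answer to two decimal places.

0.00 h

cos H₀ = −tan φ · tan δ = 1.3657 ≥ 1, so the host star never rises (polar night) and H₀ = 0.
Daylight = 2H₀/(2π) × 34.70 h = (0.0000/π) × 34.70 = 0.00 h.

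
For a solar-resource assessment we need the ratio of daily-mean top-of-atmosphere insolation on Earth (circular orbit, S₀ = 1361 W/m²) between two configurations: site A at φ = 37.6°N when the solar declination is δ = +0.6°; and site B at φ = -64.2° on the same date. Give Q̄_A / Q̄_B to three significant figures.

Q̄_A / Q̄_B ≈ 1.91

— Configuration A (φ=+37.6°):
cos H₀ = −tan(+37.6°) tan(+0.600°) = -0.0081, H₀ = 1.5789 rad.
Bracket: H₀ sin φ sin δ + cos φ cos δ sin H₀ = 1.5789×0.61015×0.01047 + 0.79229×0.99995×0.99997 = 0.010086 + 0.792227 = 0.802313.
Q̄ = (S₀/π) × [bracket] = (1361/π) × 0.802313 = 347.58 W/m².
— Configuration B (φ=-64.2°):
cos H₀ = −tan(-64.2°) tan(+0.600°) = 0.0217, H₀ = 1.5491 rad.
Bracket: H₀ sin φ sin δ + cos φ cos δ sin H₀ = 1.5491×-0.90032×0.01047 + 0.43523×0.99995×0.99977 = -0.014602 + 0.435108 = 0.420506.
Q̄ = (S₀/π) × [bracket] = (1361/π) × 0.420506 = 182.17 W/m².
Ratio Q̄_A / Q̄_B = 347.58 / 182.17 = 1.908.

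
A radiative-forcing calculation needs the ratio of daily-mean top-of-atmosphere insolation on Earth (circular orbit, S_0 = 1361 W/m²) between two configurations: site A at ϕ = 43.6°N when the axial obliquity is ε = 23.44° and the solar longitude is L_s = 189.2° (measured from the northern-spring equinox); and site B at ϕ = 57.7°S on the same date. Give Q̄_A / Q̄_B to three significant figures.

— Configuration A (ϕ=+43.6°):
Solar declination: sin δ = sin ε · sin L_s = sin 23.44° × sin 189.2° = -0.06360, so δ = -3.646°.
cos h₀ = −tan(+43.6°) tan(-3.646°) = 0.0607, h₀ = 1.5101 rad.
Bracket: h₀ sin ϕ sin δ + cos ϕ cos δ sin h₀ = 1.5101×0.68962×-0.06360 + 0.72417×0.99798×0.99816 = -0.066233 + 0.721377 = 0.655144.
Q̄ = (S_0/π) × [bracket] = (1361/π) × 0.655144 = 283.82 W/m².
— Configuration B (ϕ=-57.7°):
cos h₀ = −tan(-57.7°) tan(-3.646°) = -0.1008, h₀ = 1.6718 rad.
Bracket: h₀ sin ϕ sin δ + cos ϕ cos δ sin h₀ = 1.6718×-0.84526×-0.06360 + 0.53435×0.99798×0.99491 = 0.089874 + 0.530556 = 0.620430.
Q̄ = (S_0/π) × [bracket] = (1361/π) × 0.620430 = 268.78 W/m².
Ratio Q̄_A / Q̄_B = 283.82 / 268.78 = 1.056.

Q̄_A / Q̄_B ≈ 1.06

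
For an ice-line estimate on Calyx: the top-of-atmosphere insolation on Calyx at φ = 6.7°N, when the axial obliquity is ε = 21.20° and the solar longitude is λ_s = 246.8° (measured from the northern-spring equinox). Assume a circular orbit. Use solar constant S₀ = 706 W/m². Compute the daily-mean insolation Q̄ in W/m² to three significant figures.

Solar declination: sin δ = sin ε · sin λ_s = sin 21.20° × sin 246.8° = -0.33238, so δ = -19.413°.
cos H₀ = −tan(+6.7°) tan(-19.413°) = 0.0414, H₀ = 1.5294 rad.
Bracket: H₀ sin φ sin δ + cos φ cos δ sin H₀ = 1.5294×0.11667×-0.33238 + 0.99317×0.94314×0.99914 = -0.059308 + 0.935893 = 0.876585.
Q̄ = (S₀/π) × [bracket] = (706/π) × 0.876585 = 197.0 W/m².

Q̄ ≈ 197 W/m²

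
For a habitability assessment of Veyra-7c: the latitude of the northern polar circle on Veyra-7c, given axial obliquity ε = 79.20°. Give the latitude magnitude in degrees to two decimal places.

The polar circle is the lowest latitude that experiences at least one full rotation of continuous daylight at the northern-summer solstice; it lies at |φ| = 90° − ε = 90° − 79.20° = 10.80°.

10.80°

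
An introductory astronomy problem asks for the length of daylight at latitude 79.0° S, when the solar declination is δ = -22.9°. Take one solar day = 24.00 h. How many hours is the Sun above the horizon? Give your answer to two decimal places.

Sunrise equation: cos H₀ = −tan φ · tan δ = -2.1731 ≤ −1, so the Sun never sets (polar day) and H₀ = π.
Daylight = 2H₀/(2π) × 24.00 h = (3.1416/π) × 24.00 = 24.00 h.

24.00 h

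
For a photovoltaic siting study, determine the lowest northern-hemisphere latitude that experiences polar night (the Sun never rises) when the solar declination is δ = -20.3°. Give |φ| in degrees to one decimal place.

|φ| = 69.7°

Polar night requires cos H₀ = −tan φ tan δ ≥ 1, i.e. tan φ tan δ ≤ −1.
The boundary is |tan φ| · |tan δ| = 1, so |φ| = 90° − |δ| = 90° − 20.3° = 69.7° in the northern hemisphere.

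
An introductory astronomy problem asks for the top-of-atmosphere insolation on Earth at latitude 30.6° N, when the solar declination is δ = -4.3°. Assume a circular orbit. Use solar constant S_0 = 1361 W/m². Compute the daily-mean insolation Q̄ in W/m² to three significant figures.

cos h₀ = −tan(+30.6°) tan(-4.300°) = 0.0445, h₀ = 1.5263 rad.
Bracket: h₀ sin ϕ sin δ + cos ϕ cos δ sin h₀ = 1.5263×0.50904×-0.07498 + 0.86074×0.99719×0.99901 = -0.058256 + 0.857472 = 0.799216.
Q̄ = (S_0/π) × [bracket] = (1361/π) × 0.799216 = 346.2 W/m².

Q̄ ≈ 346 W/m²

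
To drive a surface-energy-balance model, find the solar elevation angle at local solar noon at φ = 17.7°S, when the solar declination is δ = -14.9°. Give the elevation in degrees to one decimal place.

At local noon the hour angle is zero, so the zenith angle equals |φ − δ| = |-17.7° − (-14.900°)| = 2.800°.
Elevation = 90° − 2.800° = 87.2°.

87.2°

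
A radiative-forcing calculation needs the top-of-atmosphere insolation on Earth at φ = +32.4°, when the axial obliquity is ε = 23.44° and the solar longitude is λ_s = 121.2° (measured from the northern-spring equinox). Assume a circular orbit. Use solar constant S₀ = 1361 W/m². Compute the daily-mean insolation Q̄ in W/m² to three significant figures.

Solar declination: sin δ = sin ε · sin λ_s = sin 23.44° × sin 121.2° = 0.34025, so δ = +19.892°.
cos H₀ = −tan(+32.4°) tan(+19.892°) = -0.2296, H₀ = 1.8025 rad.
Bracket: H₀ sin φ sin δ + cos φ cos δ sin H₀ = 1.8025×0.53583×0.34025 + 0.84433×0.94033×0.97328 = 0.328625 + 0.772735 = 1.101360.
Q̄ = (S₀/π) × [bracket] = (1361/π) × 1.101360 = 477.1 W/m².

Q̄ ≈ 477 W/m²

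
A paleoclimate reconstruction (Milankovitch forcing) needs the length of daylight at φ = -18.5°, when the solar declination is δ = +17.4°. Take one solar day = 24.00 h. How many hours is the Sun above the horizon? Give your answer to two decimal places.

cos H₀ = −tan φ · tan δ = −tan(-18.5°) × tan(+17.400°) = 0.1049, so H₀ = 1.4657 rad = 83.98°.
Daylight = 2H₀/(2π) × 24.00 h = (1.4657/π) × 24.00 = 11.20 h.

11.20 h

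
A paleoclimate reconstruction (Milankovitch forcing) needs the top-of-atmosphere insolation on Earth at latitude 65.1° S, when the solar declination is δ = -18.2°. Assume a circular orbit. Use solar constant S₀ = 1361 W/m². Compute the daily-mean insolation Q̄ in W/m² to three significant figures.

cos H₀ = −tan(-65.1°) tan(-18.200°) = -0.7083, H₀ = 2.3579 rad.
Bracket: H₀ sin φ sin δ + cos φ cos δ sin H₀ = 2.3579×-0.90704×-0.31233 + 0.42104×0.94997×0.70591 = 0.667983 + 0.282347 = 0.950330.
Q̄ = (S₀/π) × [bracket] = (1361/π) × 0.950330 = 411.7 W/m².

Q̄ ≈ 412 W/m²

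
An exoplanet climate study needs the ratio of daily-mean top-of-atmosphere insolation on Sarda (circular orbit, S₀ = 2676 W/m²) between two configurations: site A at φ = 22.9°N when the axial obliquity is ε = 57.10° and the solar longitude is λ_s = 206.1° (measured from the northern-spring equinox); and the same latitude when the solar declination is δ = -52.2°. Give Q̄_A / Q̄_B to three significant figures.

— Configuration A (φ=+22.9°):
Solar declination: sin δ = sin ε · sin λ_s = sin 57.10° × sin 206.1° = -0.36938, so δ = -21.677°.
cos H₀ = −tan(+22.9°) tan(-21.677°) = 0.1679, H₀ = 1.4021 rad.
Bracket: H₀ sin φ sin δ + cos φ cos δ sin H₀ = 1.4021×0.38912×-0.36938 + 0.92119×0.92928×0.98580 = -0.201528 + 0.843888 = 0.642360.
Q̄ = (S₀/π) × [bracket] = (2676/π) × 0.642360 = 547.16 W/m².
— Configuration B (φ=+22.9°):
cos H₀ = −tan(+22.9°) tan(-52.200°) = 0.5446, H₀ = 0.9949 rad.
Bracket: H₀ sin φ sin δ + cos φ cos δ sin H₀ = 0.9949×0.38912×-0.79016 + 0.92119×0.61291×0.83871 = -0.305899 + 0.473541 = 0.167642.
Q̄ = (S₀/π) × [bracket] = (2676/π) × 0.167642 = 142.80 W/m².
Ratio Q̄_A / Q̄_B = 547.16 / 142.80 = 3.832.

Q̄_A / Q̄_B ≈ 3.83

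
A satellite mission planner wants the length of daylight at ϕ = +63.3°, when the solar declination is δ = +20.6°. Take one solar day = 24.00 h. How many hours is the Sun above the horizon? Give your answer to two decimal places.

cos h₀ = −tan ϕ · tan δ = −tan(+63.3°) × tan(+20.600°) = -0.7473, so h₀ = 2.4149 rad = 138.36°.
Daylight = 2h₀/(2π) × 24.00 h = (2.4149/π) × 24.00 = 18.45 h.

18.45 h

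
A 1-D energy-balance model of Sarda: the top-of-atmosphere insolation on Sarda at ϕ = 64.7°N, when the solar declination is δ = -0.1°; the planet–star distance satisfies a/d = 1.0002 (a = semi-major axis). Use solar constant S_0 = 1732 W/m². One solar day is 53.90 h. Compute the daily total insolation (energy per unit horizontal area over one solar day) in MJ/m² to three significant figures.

45.5 MJ/m²

cos h₀ = −tan(+64.7°) tan(-0.100°) = 0.0037, h₀ = 1.5671 rad.
Bracket: h₀ sin ϕ sin δ + cos ϕ cos δ sin h₀ = 1.5671×0.90408×-0.00175 + 0.42736×1.00000×0.99999 = -0.002479 + 0.427356 = 0.424877.
Inverse-square distance factor (a/d)² = 1.0002² = 1.000400.
Q̄ = (S_0/π) × 1.000400 × [bracket] = (1732/π) × 1.000400 × 0.424877 = 234.33 W/m².
Daily total = Q̄ × 53.90 h × 3600 s/h = 234.33 × 53.90 × 3600 / 10⁶ = 45.47 MJ/m².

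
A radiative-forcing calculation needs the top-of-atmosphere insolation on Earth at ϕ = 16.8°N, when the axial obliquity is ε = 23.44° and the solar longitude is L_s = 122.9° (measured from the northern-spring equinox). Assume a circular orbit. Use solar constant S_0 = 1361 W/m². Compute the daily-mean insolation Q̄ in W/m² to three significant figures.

Q̄ ≈ 459 W/m²

Solar declination: sin δ = sin ε · sin L_s = sin 23.44° × sin 122.9° = 0.33399, so δ = +19.511°.
cos h₀ = −tan(+16.8°) tan(+19.511°) = -0.1070, h₀ = 1.6780 rad.
Bracket: h₀ sin ϕ sin δ + cos ϕ cos δ sin h₀ = 1.6780×0.28903×0.33399 + 0.95732×0.94258×0.99426 = 0.161983 + 0.897171 = 1.059154.
Q̄ = (S_0/π) × [bracket] = (1361/π) × 1.059154 = 458.8 W/m².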